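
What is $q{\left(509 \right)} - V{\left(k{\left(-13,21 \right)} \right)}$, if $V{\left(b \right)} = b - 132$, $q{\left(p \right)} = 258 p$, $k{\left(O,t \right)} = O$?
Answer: $131467$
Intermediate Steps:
$V{\left(b \right)} = -132 + b$
$q{\left(509 \right)} - V{\left(k{\left(-13,21 \right)} \right)} = 258 \cdot 509 - \left(-132 - 13\right) = 131322 - -145 = 131322 + 145 = 131467$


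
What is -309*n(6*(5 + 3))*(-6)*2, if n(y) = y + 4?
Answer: 192816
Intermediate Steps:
n(y) = 4 + y
-309*n(6*(5 + 3))*(-6)*2 = -309*(4 + 6*(5 + 3))*(-6)*2 = -309*(4 + 6*8)*(-6)*2 = -309*(4 + 48)*(-6)*2 = -309*52*(-6)*2 = -(-96408)*2 = -309*(-624) = 192816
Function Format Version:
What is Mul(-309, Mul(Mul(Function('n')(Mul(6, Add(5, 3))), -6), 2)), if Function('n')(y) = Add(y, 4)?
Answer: 192816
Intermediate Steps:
Function('n')(y) = Add(4, y)
Mul(-309, Mul(Mul(Function('n')(Mul(6, Add(5, 3))), -6), 2)) = Mul(-309, Mul(Mul(Add(4, Mul(6, Add(5, 3))), -6), 2)) = Mul(-309, Mul(Mul(Add(4, Mul(6, 8)), -6), 2)) = Mul(-309, Mul(Mul(Add(4, 48), -6), 2)) = Mul(-309, Mul(Mul(52, -6), 2)) = Mul(-309, Mul(-312, 2)) = Mul(-309, -624) = 192816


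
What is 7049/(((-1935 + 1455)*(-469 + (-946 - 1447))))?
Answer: 133/25920 ≈ 0.0051312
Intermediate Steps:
7049/(((-1935 + 1455)*(-469 + (-946 - 1447)))) = 7049/((-480*(-469 - 2393))) = 7049/((-480*(-2862))) = 7049/1373760 = 7049*(1/1373760) = 133/25920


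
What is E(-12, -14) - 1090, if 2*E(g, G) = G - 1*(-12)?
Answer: -1091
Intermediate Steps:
E(g, G) = 6 + G/2 (E(g, G) = (G - 1*(-12))/2 = (G + 12)/2 = (12 + G)/2 = 6 + G/2)
E(-12, -14) - 1090 = (6 + (½)*(-14)) - 1090 = (6 - 7) - 1090 = -1 - 1090 = -1091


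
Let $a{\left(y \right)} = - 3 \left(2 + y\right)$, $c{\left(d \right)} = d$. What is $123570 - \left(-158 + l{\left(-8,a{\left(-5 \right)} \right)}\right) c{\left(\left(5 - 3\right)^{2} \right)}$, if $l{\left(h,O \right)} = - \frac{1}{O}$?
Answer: $\frac{1117822}{9} \approx 1.242 \cdot 10^{5}$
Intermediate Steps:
$a{\left(y \right)} = -6 - 3 y$
$123570 - \left(-158 + l{\left(-8,a{\left(-5 \right)} \right)}\right) c{\left(\left(5 - 3\right)^{2} \right)} = 123570 - \left(-158 - \frac{1}{-6 - -15}\right) \left(5 - 3\right)^{2} = 123570 - \left(-158 - \frac{1}{-6 + 15}\right) 2^{2} = 123570 - \left(-158 - \frac{1}{9}\right) 4 = 123570 - \left(- \frac{1423}{9}\right) 4 = 123570 - - \frac{5692}{9} = 123570 + \frac{5692}{9} = \frac{1117822}{9}$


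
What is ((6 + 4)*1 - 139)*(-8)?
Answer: 1032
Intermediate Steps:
((6 + 4)*1 - 139)*(-8) = (10*1 - 139)*(-8) = (10 - 139)*(-8) = -129*(-8) = 1032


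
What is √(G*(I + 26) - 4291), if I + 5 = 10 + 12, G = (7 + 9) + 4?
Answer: I*√3431 ≈ 58.575*I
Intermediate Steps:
G = 20 (G = 16 + 4 = 20)
I = 17 (I = -5 + (10 + 12) = -5 + 22 = 17)
√(G*(I + 26) - 4291) = √(20*(17 + 26) - 4291) = √(20*43 - 4291) = √(860 - 4291) = √(-3431) = I*√3431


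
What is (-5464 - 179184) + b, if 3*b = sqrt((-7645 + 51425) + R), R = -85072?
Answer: -184648 + 2*I*sqrt(1147) ≈ -1.8465e+5 + 67.735*I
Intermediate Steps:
b = 2*I*sqrt(1147) (b = sqrt((-7645 + 51425) - 85072)/3 = sqrt(43780 - 85072)/3 = sqrt(-41292)/3 = (6*I*sqrt(1147))/3 = 2*I*sqrt(1147) ≈ 67.735*I)
(-5464 - 179184) + b = (-5464 - 179184) + 2*I*sqrt(1147) = -184648 + 2*I*sqrt(1147)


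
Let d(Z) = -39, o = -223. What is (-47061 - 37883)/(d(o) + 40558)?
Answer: -84944/40519 ≈ -2.0964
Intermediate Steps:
(-47061 - 37883)/(d(o) + 40558) = (-47061 - 37883)/(-39 + 40558) = -84944/40519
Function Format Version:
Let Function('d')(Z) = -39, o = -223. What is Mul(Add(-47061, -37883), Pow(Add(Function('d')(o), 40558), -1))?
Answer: Rational(-84944, 40519) ≈ -2.0964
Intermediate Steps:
Mul(Add(-47061, -37883), Pow(Add(Function('d')(o), 40558), -1)) = Mul(Add(-47061, -37883), Pow(Add(-39, 40558), -1)) = Mul(-84944, Pow(40519, -1)) = Mul(-84944, Rational(1, 40519)) = Rational(-84944, 40519)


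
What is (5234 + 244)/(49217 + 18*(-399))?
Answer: 5478/42035 ≈ 0.13032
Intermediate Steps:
(5234 + 244)/(49217 + 18*(-399)) = 5478/(49217 - 7182) = 5478/42035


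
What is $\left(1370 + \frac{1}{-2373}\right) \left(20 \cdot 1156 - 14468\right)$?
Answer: $\frac{1339415708}{113} \approx 1.1853 \cdot 10^{7}$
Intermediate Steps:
$\left(1370 + \frac{1}{-2373}\right) \left(20 \cdot 1156 - 14468\right) = \left(1370 - \frac{1}{2373}\right) \left(23120 - 14468\right) = \frac{3251009}{2373} \cdot 8652 = \frac{1339415708}{113}$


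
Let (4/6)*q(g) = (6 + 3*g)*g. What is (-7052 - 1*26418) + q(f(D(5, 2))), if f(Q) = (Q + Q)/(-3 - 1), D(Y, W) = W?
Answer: -66949/2 ≈ -33475.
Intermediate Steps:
f(Q) = -Q/2 (f(Q) = (2*Q)/(-4) = (2*Q)*(-¼) = -Q/2)
q(g) = 3*g*(6 + 3*g)/2 (q(g) = 3*((6 + 3*g)*g)/2 = 3*(g*(6 + 3*g))/2 = 3*g*(6 + 3*g)/2)
(-7052 - 1*26418) + q(f(D(5, 2))) = (-7052 - 1*26418) + 9*(-½*2)*(2 - ½*2)/2 = (-7052 - 26418) + (9/2)*(-1)*(2 - 1) = -33470 + (9/2)*(-1)*1 = -33470 - 9/2 = -66949/2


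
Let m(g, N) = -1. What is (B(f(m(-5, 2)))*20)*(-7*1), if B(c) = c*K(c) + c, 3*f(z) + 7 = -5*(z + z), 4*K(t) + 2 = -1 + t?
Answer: -70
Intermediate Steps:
K(t) = -¾ + t/4 (K(t) = -½ + (-1 + t)/4 = -½ + (-¼ + t/4) = -¾ + t/4)
f(z) = -7/3 - 10*z/3 (f(z) = -7/3 + (-5*(z + z))/3 = -7/3 + (-10*z)/3 = -7/3 - 10*z/3)
B(c) = c + c*(-¾ + c/4) (B(c) = c*(-¾ + c/4) + c = c + c*(-¾ + c/4))
(B(f(m(-5, 2)))*20)*(-7*1) = (((-7/3 - 10/3*(-1))*(1 + (-7/3 - 10/3*(-1)))/4)*20)*(-7*1) = (((-7/3 + 10/3)*(1 + (-7/3 + 10/3))/4)*20)*(-7) = (((¼)*1*(1 + 1))*20)*(-7) = (((¼)*1*2)*20)*(-7) = ((½)*20)*(-7) = 10*(-7) = -70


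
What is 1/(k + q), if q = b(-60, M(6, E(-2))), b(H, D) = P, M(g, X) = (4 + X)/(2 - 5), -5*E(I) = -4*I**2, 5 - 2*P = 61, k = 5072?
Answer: 1/5044 ≈ 0.00019826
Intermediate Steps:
P = -28 (P = 5/2 - 1/2*61 = 5/2 - 61/2 = -28)
E(I) = 4*I**2/5 (E(I) = -(-4)*I**2/5 = 4*I**2/5)
M(g, X) = -4/3 - X/3 (M(g, X) = (4 + X)/(-3) = (4 + X)*(-1/3) = -4/3 - X/3)
b(H, D) = -28
q = -28
1/(k + q) = 1/(5072 - 28) = 1/5044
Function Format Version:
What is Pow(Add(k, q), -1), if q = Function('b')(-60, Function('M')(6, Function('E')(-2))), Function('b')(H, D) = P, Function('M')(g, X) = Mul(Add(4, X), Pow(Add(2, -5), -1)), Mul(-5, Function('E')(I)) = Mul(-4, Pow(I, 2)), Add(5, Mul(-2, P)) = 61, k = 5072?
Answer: Rational(1, 5044) ≈ 0.00019826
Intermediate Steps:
P = -28 (P = Add(Rational(5, 2), Mul(Rational(-1, 2), 61)) = Add(Rational(5, 2), Rational(-61, 2)) = -28)
Function('E')(I) = Mul(Rational(4, 5), Pow(I, 2)) (Function('E')(I) = Mul(Rational(-1, 5), Mul(-4, Pow(I, 2))) = Mul(Rational(4, 5), Pow(I, 2)))
Function('M')(g, X) = Add(Rational(-4, 3), Mul(Rational(-1, 3), X)) (Function('M')(g, X) = Mul(Add(4, X), Pow(-3, -1)) = Mul(Add(4, X), Rational(-1, 3)) = Add(Rational(-4, 3), Mul(Rational(-1, 3), X)))
Function('b')(H, D) = -28
q = -28
Pow(Add(k, q), -1) = Pow(Add(5072, -28), -1) = Pow(5044, -1) = Rational(1, 5044)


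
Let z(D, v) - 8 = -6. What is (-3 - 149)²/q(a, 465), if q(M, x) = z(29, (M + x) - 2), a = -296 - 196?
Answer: 11552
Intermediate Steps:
z(D, v) = 2 (z(D, v) = 8 - 6 = 2)
a = -492
q(M, x) = 2
(-3 - 149)²/q(a, 465) = (-3 - 149)²/2 = (-152)²*(½) = 23104*(½) = 11552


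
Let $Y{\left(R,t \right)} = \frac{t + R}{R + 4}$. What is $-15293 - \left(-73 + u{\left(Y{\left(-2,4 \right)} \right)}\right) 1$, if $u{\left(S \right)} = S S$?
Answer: $-15221$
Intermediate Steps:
$Y{\left(R,t \right)} = \frac{R + t}{4 + R}$
$u{\left(S \right)} = S^{2}$
$-15293 - \left(-73 + u{\left(Y{\left(-2,4 \right)} \right)}\right) 1 = -15293 - \left(-73 + \left(\frac{-2 + 4}{4 - 2}\right)^{2}\right) 1 = -15293 - \left(-73 + \left(\frac{1}{2} \cdot 2\right)^{2}\right) 1 = -15293 - \left(-73 + 1^{2}\right) 1 = -15293 - \left(-73 + 1\right) 1 = -15293 - \left(-72\right) 1 = -15293 - -72 = -15293 + 72 = -15221$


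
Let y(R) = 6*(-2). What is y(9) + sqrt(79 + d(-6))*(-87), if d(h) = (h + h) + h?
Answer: -12 - 87*sqrt(61) ≈ -691.49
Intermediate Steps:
y(R) = -12
d(h) = 3*h (d(h) = 2*h + h = 3*h)
y(9) + sqrt(79 + d(-6))*(-87) = -12 + sqrt(79 + 3*(-6))*(-87) = -12 + sqrt(79 - 18)*(-87) = -12 + sqrt(61)*(-87) = -12 - 87*sqrt(61)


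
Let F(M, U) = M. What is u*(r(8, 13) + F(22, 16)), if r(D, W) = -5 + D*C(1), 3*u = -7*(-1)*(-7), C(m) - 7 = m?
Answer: -1323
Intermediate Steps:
C(m) = 7 + m
u = -49/3 (u = (-7*(-1)*(-7))/3 = (7*(-7))/3 = (1/3)*(-49) = -49/3 ≈ -16.333)
r(D, W) = -5 + 8*D (r(D, W) = -5 + D*(7 + 1) = -5 + D*8 = -5 + 8*D)
u*(r(8, 13) + F(22, 16)) = -49*((-5 + 8*8) + 22)/3 = -49*((-5 + 64) + 22)/3 = -49*(59 + 22)/3 = -49/3*81 = -1323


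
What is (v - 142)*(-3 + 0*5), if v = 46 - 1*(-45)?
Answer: 153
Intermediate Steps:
v = 91 (v = 46 + 45 = 91)
(v - 142)*(-3 + 0*5) = (91 - 142)*(-3 + 0*5) = -51*(-3 + 0) = -51*(-3) = 153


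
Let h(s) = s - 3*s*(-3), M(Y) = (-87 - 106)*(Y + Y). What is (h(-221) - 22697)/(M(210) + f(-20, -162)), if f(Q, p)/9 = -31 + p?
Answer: 24907/82797 ≈ 0.30082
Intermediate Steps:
M(Y) = -386*Y
h(s) = 10*s (h(s) = s + 9*s = 10*s)
f(Q, p) = -279 + 9*p (f(Q, p) = 9*(-31 + p) = -279 + 9*p)
(h(-221) - 22697)/(M(210) + f(-20, -162)) = (10*(-221) - 22697)/(-386*210 + (-279 + 9*(-162))) = (-2210 - 22697)/(-81060 + (-279 - 1458)) = -24907/(-81060 - 1737) = -24907/(-82797) = -24907*(-1/82797) = 24907/82797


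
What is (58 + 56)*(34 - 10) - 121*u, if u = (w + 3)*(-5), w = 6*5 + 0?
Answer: 22701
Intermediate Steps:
w = 30 (w = 30 + 0 = 30)
u = -165 (u = (30 + 3)*(-5) = 33*(-5) = -165)
(58 + 56)*(34 - 10) - 121*u = (58 + 56)*(34 - 10) - 121*(-165) = 114*24 + 19965 = 2736 + 19965 = 22701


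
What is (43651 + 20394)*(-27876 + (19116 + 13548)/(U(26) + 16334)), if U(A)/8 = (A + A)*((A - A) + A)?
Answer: -1615643437904/905 ≈ -1.7852e+9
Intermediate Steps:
U(A) = 16*A**2 (U(A) = 8*((A + A)*((A - A) + A)) = 8*((2*A)*(0 + A)) = 8*((2*A)*A) = 8*(2*A**2) = 16*A**2)
(43651 + 20394)*(-27876 + (19116 + 13548)/(U(26) + 16334)) = (43651 + 20394)*(-27876 + (19116 + 13548)/(16*26**2 + 16334)) = 64045*(-27876 + 32664/(16*676 + 16334)) = 64045*(-27876 + 32664/(10816 + 16334)) = 64045*(-27876 + 32664/27150) = 64045*(-27876 + 32664*(1/27150)) = 64045*(-27876 + 5444/4525) = 64045*(-126133456/4525) = -1615643437904/905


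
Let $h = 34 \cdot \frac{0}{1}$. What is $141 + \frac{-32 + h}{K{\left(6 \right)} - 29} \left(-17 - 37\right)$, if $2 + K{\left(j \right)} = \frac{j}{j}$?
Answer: $\frac{417}{5} \approx 83.4$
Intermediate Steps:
$K{\left(j \right)} = -1$ ($K{\left(j \right)} = -2 + \frac{j}{j} = -2 + 1 = -1$)
$h = 0$ ($h = 34 \cdot 0 \cdot 1 = 34 \cdot 0 = 0$)
$141 + \frac{-32 + h}{K{\left(6 \right)} - 29} \left(-17 - 37\right) = 141 + \frac{-32 + 0}{-1 - 29} \left(-17 - 37\right) = 141 + - \frac{32}{-30} \left(-17 - 37\right) = 141 + \left(-32\right) \left(- \frac{1}{30}\right) \left(-54\right) = 141 + \frac{16}{15} \left(-54\right) = 141 - \frac{288}{5} = \frac{417}{5}$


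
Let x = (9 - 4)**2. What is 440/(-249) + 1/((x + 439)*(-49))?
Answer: -10004089/5661264 ≈ -1.7671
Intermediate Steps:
x = 25 (x = 5**2 = 25)
440/(-249) + 1/((x + 439)*(-49)) = 440/(-249) + 1/((25 + 439)*(-49)) = 440*(-1/249) - 1/49/464 = -440/249 + (1/464)*(-1/49) = -440/249 - 1/22736 = -10004089/5661264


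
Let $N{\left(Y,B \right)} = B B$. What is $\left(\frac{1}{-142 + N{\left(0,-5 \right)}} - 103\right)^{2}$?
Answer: $\frac{145250704}{13689} \approx 10611.0$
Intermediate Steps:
$N{\left(Y,B \right)} = B^{2}$
$\left(\frac{1}{-142 + N{\left(0,-5 \right)}} - 103\right)^{2} = \left(\frac{1}{-142 + \left(-5\right)^{2}} - 103\right)^{2} = \left(\frac{1}{-142 + 25} - 103\right)^{2} = \left(\frac{1}{-117} - 103\right)^{2} = \left(- \frac{1}{117} - 103\right)^{2} = \left(- \frac{12052}{117}\right)^{2} = \frac{145250704}{13689}$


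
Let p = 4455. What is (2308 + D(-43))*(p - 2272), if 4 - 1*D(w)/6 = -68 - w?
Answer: 5418206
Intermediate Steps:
D(w) = 432 + 6*w (D(w) = 24 - 6*(-68 - w) = 24 + (408 + 6*w) = 432 + 6*w)
(2308 + D(-43))*(p - 2272) = (2308 + (432 + 6*(-43)))*(4455 - 2272) = (2308 + (432 - 258))*2183 = (2308 + 174)*2183 = 2482*2183 = 5418206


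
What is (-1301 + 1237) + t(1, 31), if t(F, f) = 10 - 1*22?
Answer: -76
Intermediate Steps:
t(F, f) = -12 (t(F, f) = 10 - 22 = -12)
(-1301 + 1237) + t(1, 31) = (-1301 + 1237) - 12 = -64 - 12 = -76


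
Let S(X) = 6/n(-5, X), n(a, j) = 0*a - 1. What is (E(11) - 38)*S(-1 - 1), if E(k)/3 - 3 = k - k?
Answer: 174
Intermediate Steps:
n(a, j) = -1 (n(a, j) = 0 - 1 = -1)
E(k) = 9 (E(k) = 9 + 3*(k - k) = 9 + 3*0 = 9 + 0 = 9)
S(X) = -6 (S(X) = 6/(-1) = 6*(-1) = -6)
(E(11) - 38)*S(-1 - 1) = (9 - 38)*(-6) = -29*(-6) = 174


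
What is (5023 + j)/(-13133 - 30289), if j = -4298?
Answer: -725/43422 ≈ -0.016697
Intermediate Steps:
(5023 + j)/(-13133 - 30289) = (5023 - 4298)/(-13133 - 30289) = 725/(-43422) = 725*(-1/43422) = -725/43422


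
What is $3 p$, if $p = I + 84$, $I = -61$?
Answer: $69$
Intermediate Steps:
$p = 23$ ($p = -61 + 84 = 23$)
$3 p = 3 \cdot 23 = 69$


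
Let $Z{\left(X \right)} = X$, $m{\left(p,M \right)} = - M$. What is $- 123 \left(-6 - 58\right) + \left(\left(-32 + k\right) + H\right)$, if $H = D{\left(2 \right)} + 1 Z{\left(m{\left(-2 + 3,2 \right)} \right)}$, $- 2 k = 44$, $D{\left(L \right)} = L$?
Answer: $7818$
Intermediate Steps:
$k = -22$ ($k = \left(- \frac{1}{2}\right) 44 = -22$)
$H = 0$ ($H = 2 + 1 \left(\left(-1\right) 2\right) = 2 + 1 \left(-2\right) = 2 - 2 = 0$)
$- 123 \left(-6 - 58\right) + \left(\left(-32 + k\right) + H\right) = - 123 \left(-6 - 58\right) + \left(\left(-32 - 22\right) + 0\right) = \left(-123\right) \left(-64\right) + \left(-54 + 0\right) = 7872 - 54 = 7818$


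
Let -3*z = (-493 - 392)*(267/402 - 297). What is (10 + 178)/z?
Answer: -25192/11714155 ≈ -0.0021506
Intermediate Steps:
z = -11714155/134 (z = -(-493 - 392)*(267/402 - 297)/3 = -(-295)*(267*(1/402) - 297) = -(-295)*(89/134 - 297) = -(-295)*(-39709)/134 = -⅓*35142465/134 = -11714155/134 ≈ -87419.)
(10 + 178)/z = (10 + 178)/(-11714155/134) = 188*(-134/11714155) = -25192/11714155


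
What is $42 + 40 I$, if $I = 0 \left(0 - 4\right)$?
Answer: $42$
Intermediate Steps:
$I = 0$ ($I = 0 \left(-4\right) = 0$)
$42 + 40 I = 42 + 40 \cdot 0 = 42 + 0 = 42$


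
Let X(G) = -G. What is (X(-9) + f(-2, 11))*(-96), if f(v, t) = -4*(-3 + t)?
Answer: 2208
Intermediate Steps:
f(v, t) = 12 - 4*t
(X(-9) + f(-2, 11))*(-96) = (-1*(-9) + (12 - 4*11))*(-96) = (9 + (12 - 44))*(-96) = (9 - 32)*(-96) = -23*(-96) = 2208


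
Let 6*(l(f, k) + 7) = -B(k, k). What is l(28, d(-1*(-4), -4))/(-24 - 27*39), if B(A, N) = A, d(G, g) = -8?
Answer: 17/3231 ≈ 0.0052615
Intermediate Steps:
l(f, k) = -7 - k/6 (l(f, k) = -7 + (-k)/6 = -7 - k/6)
l(28, d(-1*(-4), -4))/(-24 - 27*39) = (-7 - ⅙*(-8))/(-24 - 27*39) = (-7 + 4/3)/(-24 - 1053) = -17/3/(-1077) = -17/3*(-1/1077) = 17/3231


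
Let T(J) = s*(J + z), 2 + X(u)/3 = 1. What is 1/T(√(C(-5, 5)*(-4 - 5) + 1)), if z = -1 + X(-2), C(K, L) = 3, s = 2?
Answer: -1/21 - I*√26/84 ≈ -0.047619 - 0.060703*I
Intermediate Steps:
X(u) = -3 (X(u) = -6 + 3*1 = -6 + 3 = -3)
z = -4 (z = -1 - 3 = -4)
T(J) = -8 + 2*J (T(J) = 2*(J - 4) = 2*(-4 + J) = -8 + 2*J)
1/T(√(C(-5, 5)*(-4 - 5) + 1)) = 1/(-8 + 2*√(3*(-4 - 5) + 1)) = 1/(-8 + 2*√(3*(-9) + 1)) = 1/(-8 + 2*√(-27 + 1)) = 1/(-8 + 2*√(-26)) = 1/(-8 + 2*(I*√26)) = 1/(-8 + 2*I*√26)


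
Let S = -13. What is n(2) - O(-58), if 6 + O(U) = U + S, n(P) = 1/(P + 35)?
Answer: 2850/37 ≈ 77.027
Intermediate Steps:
n(P) = 1/(35 + P)
O(U) = -19 + U (O(U) = -6 + (U - 13) = -6 + (-13 + U) = -19 + U)
n(2) - O(-58) = 1/(35 + 2) - (-19 - 58) = 1/37 - 1*(-77) = 1/37 + 77 = 2850/37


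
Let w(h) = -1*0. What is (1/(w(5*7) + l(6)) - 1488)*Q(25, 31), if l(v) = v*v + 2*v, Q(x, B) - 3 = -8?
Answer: 357115/48 ≈ 7439.9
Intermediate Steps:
Q(x, B) = -5 (Q(x, B) = 3 - 8 = -5)
w(h) = 0
l(v) = v² + 2*v
(1/(w(5*7) + l(6)) - 1488)*Q(25, 31) = (1/(0 + 6*(2 + 6)) - 1488)*(-5) = (1/(0 + 6*8) - 1488)*(-5) = (1/(0 + 48) - 1488)*(-5) = (1/48 - 1488)*(-5) = -71423/48*(-5) = 357115/48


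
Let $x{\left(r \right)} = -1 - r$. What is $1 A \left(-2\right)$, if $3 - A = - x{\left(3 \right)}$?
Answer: $2$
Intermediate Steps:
$A = -1$ ($A = 3 - - (-1 - 3) = 3 - \left(-1\right) \left(-4\right) = 3 - 4 = -1$)
$1 A \left(-2\right) = 1 \left(-1\right) \left(-2\right) = \left(-1\right) \left(-2\right) = 2$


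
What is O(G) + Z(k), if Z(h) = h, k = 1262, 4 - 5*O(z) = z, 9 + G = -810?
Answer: 7133/5 ≈ 1426.6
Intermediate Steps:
G = -819 (G = -9 - 810 = -819)
O(z) = ⅘ - z/5
O(G) + Z(k) = (⅘ - ⅕*(-819)) + 1262 = (⅘ + 819/5) + 1262 = 823/5 + 1262 = 7133/5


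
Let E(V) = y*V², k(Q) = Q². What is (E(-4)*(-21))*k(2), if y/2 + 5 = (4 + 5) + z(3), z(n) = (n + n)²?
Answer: -107520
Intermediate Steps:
z(n) = 4*n² (z(n) = (2*n)² = 4*n²)
y = 80 (y = -10 + 2*((4 + 5) + 4*3²) = -10 + 2*(9 + 4*9) = -10 + 2*(9 + 36) = -10 + 2*45 = -10 + 90 = 80)
E(V) = 80*V²
(E(-4)*(-21))*k(2) = ((80*(-4)²)*(-21))*2² = ((80*16)*(-21))*4 = (1280*(-21))*4 = -26880*4 = -107520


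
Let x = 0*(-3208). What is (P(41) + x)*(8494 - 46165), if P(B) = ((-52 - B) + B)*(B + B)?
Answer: 160629144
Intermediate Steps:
P(B) = -104*B
x = 0
(P(41) + x)*(8494 - 46165) = (-104*41 + 0)*(8494 - 46165) = (-4264 + 0)*(-37671) = -4264*(-37671) = 160629144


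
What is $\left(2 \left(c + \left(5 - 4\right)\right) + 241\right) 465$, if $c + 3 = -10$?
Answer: $100905$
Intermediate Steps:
$c = -13$ ($c = -3 - 10 = -13$)
$\left(2 \left(c + \left(5 - 4\right)\right) + 241\right) 465 = \left(2 \left(-13 + \left(5 - 4\right)\right) + 241\right) 465 = \left(2 \left(-13 + 1\right) + 241\right) 465 = \left(2 \left(-12\right) + 241\right) 465 = \left(-24 + 241\right) 465 = 217 \cdot 465 = 100905$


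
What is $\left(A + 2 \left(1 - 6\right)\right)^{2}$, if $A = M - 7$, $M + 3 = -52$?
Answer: $5184$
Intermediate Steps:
$M = -55$ ($M = -3 - 52 = -55$)
$A = -62$ ($A = -55 - 7 = -62$)
$\left(A + 2 \left(1 - 6\right)\right)^{2} = \left(-62 + 2 \left(1 - 6\right)\right)^{2} = \left(-62 + 2 \left(-5\right)\right)^{2} = \left(-62 - 10\right)^{2} = \left(-72\right)^{2} = 5184$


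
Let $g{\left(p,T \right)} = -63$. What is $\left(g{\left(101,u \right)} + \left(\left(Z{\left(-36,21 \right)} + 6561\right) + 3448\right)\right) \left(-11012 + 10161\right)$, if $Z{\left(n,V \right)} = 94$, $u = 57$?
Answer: $-8544040$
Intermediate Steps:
$\left(g{\left(101,u \right)} + \left(\left(Z{\left(-36,21 \right)} + 6561\right) + 3448\right)\right) \left(-11012 + 10161\right) = \left(-63 + \left(\left(94 + 6561\right) + 3448\right)\right) \left(-11012 + 10161\right) = \left(-63 + \left(6655 + 3448\right)\right) \left(-851\right) = \left(-63 + 10103\right) \left(-851\right) = 10040 \left(-851\right) = -8544040$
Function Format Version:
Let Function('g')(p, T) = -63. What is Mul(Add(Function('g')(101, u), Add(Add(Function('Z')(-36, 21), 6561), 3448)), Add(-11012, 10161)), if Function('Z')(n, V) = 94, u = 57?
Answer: -8544040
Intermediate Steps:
Mul(Add(Function('g')(101, u), Add(Add(Function('Z')(-36, 21), 6561), 3448)), Add(-11012, 10161)) = Mul(Add(-63, Add(Add(94, 6561), 3448)), Add(-11012, 10161)) = Mul(Add(-63, Add(6655, 3448)), -851) = Mul(Add(-63, 10103), -851) = Mul(10040, -851) = -8544040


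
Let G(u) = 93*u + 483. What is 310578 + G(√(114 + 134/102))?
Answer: 311061 + 31*√299931/17 ≈ 3.1206e+5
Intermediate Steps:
G(u) = 483 + 93*u
310578 + G(√(114 + 134/102)) = 310578 + (483 + 93*√(114 + 134/102)) = 310578 + (483 + 93*√(114 + 134*(1/102))) = 310578 + (483 + 93*√(114 + 67/51)) = 310578 + (483 + 93*√(5881/51)) = 310578 + (483 + 93*(√299931/51)) = 310578 + (483 + 31*√299931/17) = 311061 + 31*√299931/17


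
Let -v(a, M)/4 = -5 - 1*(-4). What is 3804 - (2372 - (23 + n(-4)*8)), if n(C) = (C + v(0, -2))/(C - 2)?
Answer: 1455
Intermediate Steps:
v(a, M) = 4 (v(a, M) = -4*(-5 - 1*(-4)) = -4*(-5 + 4) = -4*(-1) = 4)
n(C) = (4 + C)/(-2 + C) (n(C) = (C + 4)/(C - 2) = (4 + C)/(-2 + C))
3804 - (2372 - (23 + n(-4)*8)) = 3804 - (2372 - (23 + ((4 - 4)/(-2 - 4))*8)) = 3804 - (2372 - (23 + (0/(-6))*8)) = 3804 - (2372 - (23 - ⅙*0*8)) = 3804 - (2372 - (23 + 0*8)) = 3804 - (2372 - (23 + 0)) = 3804 - (2372 - 1*23) = 3804 - (2372 - 23) = 3804 - 1*2349 = 3804 - 2349 = 1455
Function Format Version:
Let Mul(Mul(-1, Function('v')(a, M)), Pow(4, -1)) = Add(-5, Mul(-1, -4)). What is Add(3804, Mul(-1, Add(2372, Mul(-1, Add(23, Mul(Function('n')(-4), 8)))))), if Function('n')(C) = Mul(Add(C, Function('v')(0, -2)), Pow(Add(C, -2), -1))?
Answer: 1455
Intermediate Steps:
Function('v')(a, M) = 4 (Function('v')(a, M) = Mul(-4, Add(-5, Mul(-1, -4))) = Mul(-4, Add(-5, 4)) = Mul(-4, -1) = 4)
Function('n')(C) = Mul(Pow(Add(-2, C), -1), Add(4, C)) (Function('n')(C) = Mul(Add(C, 4), Pow(Add(C, -2), -1)) = Mul(Add(4, C), Pow(Add(-2, C), -1)) = Mul(Pow(Add(-2, C), -1), Add(4, C)))
Add(3804, Mul(-1, Add(2372, Mul(-1, Add(23, Mul(Function('n')(-4), 8)))))) = Add(3804, Mul(-1, Add(2372, Mul(-1, Add(23, Mul(Mul(Pow(Add(-2, -4), -1), Add(4, -4)), 8)))))) = Add(3804, Mul(-1, Add(2372, Mul(-1, Add(23, Mul(Mul(Pow(-6, -1), 0), 8)))))) = Add(3804, Mul(-1, Add(2372, Mul(-1, Add(23, Mul(Mul(Rational(-1, 6), 0), 8)))))) = Add(3804, Mul(-1, Add(2372, Mul(-1, Add(23, Mul(0, 8)))))) = Add(3804, Mul(-1, Add(2372, Mul(-1, Add(23, 0))))) = Add(3804, Mul(-1, Add(2372, Mul(-1, 23)))) = Add(3804, Mul(-1, Add(2372, -23))) = Add(3804, Mul(-1, 2349)) = Add(3804, -2349) = 1455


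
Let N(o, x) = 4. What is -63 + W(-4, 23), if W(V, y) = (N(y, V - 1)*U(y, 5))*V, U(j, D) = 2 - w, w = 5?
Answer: -15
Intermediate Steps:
U(j, D) = -3 (U(j, D) = 2 - 1*5 = 2 - 5 = -3)
W(V, y) = -12*V (W(V, y) = (4*(-3))*V = -12*V)
-63 + W(-4, 23) = -63 - 12*(-4) = -63 + 48 = -15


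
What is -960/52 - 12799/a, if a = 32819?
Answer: -8042947/426647 ≈ -18.852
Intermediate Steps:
-960/52 - 12799/a = -960/52 - 12799/32819 = -960*1/52 - 12799*1/32819 = -240/13 - 12799/32819 = -8042947/426647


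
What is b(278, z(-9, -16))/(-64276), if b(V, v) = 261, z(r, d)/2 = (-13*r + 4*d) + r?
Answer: -261/64276 ≈ -0.0040606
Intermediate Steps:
z(r, d) = -24*r + 8*d (z(r, d) = 2*((-13*r + 4*d) + r) = 2*(-12*r + 4*d) = -24*r + 8*d)
b(278, z(-9, -16))/(-64276) = 261/(-64276) = 261*(-1/64276) = -261/64276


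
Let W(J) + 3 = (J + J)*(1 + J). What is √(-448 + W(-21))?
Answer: √389 ≈ 19.723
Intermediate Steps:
W(J) = -3 + 2*J*(1 + J) (W(J) = -3 + (J + J)*(1 + J) = -3 + (2*J)*(1 + J) = -3 + 2*J*(1 + J))
√(-448 + W(-21)) = √(-448 + (-3 + 2*(-21) + 2*(-21)²)) = √(-448 + (-3 - 42 + 2*441)) = √(-448 + (-3 - 42 + 882)) = √(-448 + 837) = √389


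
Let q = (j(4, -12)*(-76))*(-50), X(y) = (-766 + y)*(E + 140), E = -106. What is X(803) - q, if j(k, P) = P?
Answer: 46858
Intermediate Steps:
X(y) = -26044 + 34*y (X(y) = (-766 + y)*(-106 + 140) = (-766 + y)*34 = -26044 + 34*y)
q = -45600 (q = -12*(-76)*(-50) = 912*(-50) = -45600)
X(803) - q = (-26044 + 34*803) - 1*(-45600) = (-26044 + 27302) + 45600 = 1258 + 45600 = 46858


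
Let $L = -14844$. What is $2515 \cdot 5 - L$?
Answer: $27419$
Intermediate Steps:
$2515 \cdot 5 - L = 2515 \cdot 5 - -14844 = 12575 + 14844 = 27419$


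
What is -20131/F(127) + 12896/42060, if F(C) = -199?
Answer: 212319041/2092485 ≈ 101.47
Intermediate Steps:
-20131/F(127) + 12896/42060 = -20131/(-199) + 12896/42060 = -20131*(-1/199) + 12896*(1/42060) = 20131/199 + 3224/10515 = 212319041/2092485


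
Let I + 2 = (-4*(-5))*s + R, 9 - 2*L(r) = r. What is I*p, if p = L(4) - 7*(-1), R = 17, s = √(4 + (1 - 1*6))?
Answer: 285/2 + 190*I ≈ 142.5 + 190.0*I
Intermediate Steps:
s = I (s = √(4 + (1 - 6)) = √(4 - 5) = √(-1) = I ≈ 1.0*I)
L(r) = 9/2 - r/2
p = 19/2 (p = (9/2 - ½*4) - 7*(-1) = (9/2 - 2) + 7 = 5/2 + 7 = 19/2 ≈ 9.5000)
I = 15 + 20*I (I = -2 + ((-4*(-5))*I + 17) = -2 + (20*I + 17) = -2 + (17 + 20*I) = 15 + 20*I ≈ 15.0 + 20.0*I)
I*p = (15 + 20*I)*(19/2) = 285/2 + 190*I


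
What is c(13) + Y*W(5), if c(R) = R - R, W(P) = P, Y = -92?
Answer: -460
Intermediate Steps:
c(R) = 0
c(13) + Y*W(5) = 0 - 92*5 = 0 - 460 = -460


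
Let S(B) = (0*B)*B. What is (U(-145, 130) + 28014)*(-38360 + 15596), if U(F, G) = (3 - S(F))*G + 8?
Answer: -646770768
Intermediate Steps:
S(B) = 0 (S(B) = 0*B = 0)
U(F, G) = 8 + 3*G (U(F, G) = (3 - 1*0)*G + 8 = (3 + 0)*G + 8 = 3*G + 8 = 8 + 3*G)
(U(-145, 130) + 28014)*(-38360 + 15596) = ((8 + 3*130) + 28014)*(-38360 + 15596) = ((8 + 390) + 28014)*(-22764) = (398 + 28014)*(-22764) = 28412*(-22764) = -646770768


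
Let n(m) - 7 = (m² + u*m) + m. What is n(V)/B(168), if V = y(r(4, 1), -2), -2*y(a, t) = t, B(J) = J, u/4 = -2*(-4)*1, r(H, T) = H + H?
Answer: 41/168 ≈ 0.24405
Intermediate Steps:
r(H, T) = 2*H
u = 32 (u = 4*(-2*(-4)*1) = 4*(8*1) = 4*8 = 32)
y(a, t) = -t/2
V = 1 (V = -½*(-2) = 1)
n(m) = 7 + m² + 33*m (n(m) = 7 + ((m² + 32*m) + m) = 7 + (m² + 33*m) = 7 + m² + 33*m)
n(V)/B(168) = (7 + 1² + 33*1)/168 = (7 + 1 + 33)*(1/168) = 41*(1/168) = 41/168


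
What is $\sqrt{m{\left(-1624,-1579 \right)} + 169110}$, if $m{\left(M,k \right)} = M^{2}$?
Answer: $\sqrt{2806486} \approx 1675.3$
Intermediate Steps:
$\sqrt{m{\left(-1624,-1579 \right)} + 169110} = \sqrt{\left(-1624\right)^{2} + 169110} = \sqrt{2637376 + 169110} = \sqrt{2806486}$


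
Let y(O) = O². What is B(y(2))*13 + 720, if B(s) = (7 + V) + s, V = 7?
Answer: 954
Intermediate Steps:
B(s) = 14 + s (B(s) = (7 + 7) + s = 14 + s)
B(y(2))*13 + 720 = (14 + 2²)*13 + 720 = (14 + 4)*13 + 720 = 18*13 + 720 = 234 + 720 = 954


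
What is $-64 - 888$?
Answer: $-952$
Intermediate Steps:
$-64 - 888 = -952$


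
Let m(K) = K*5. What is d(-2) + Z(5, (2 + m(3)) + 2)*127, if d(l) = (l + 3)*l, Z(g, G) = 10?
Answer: 1268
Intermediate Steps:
m(K) = 5*K
d(l) = l*(3 + l) (d(l) = (3 + l)*l = l*(3 + l))
d(-2) + Z(5, (2 + m(3)) + 2)*127 = -2*(3 - 2) + 10*127 = -2*1 + 1270 = -2 + 1270 = 1268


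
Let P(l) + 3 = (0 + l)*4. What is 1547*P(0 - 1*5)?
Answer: -35581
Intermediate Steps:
P(l) = -3 + 4*l (P(l) = -3 + (0 + l)*4 = -3 + l*4 = -3 + 4*l)
1547*P(0 - 1*5) = 1547*(-3 + 4*(0 - 1*5)) = 1547*(-3 + 4*(0 - 5)) = 1547*(-3 + 4*(-5)) = 1547*(-3 - 20) = 1547*(-23) = -35581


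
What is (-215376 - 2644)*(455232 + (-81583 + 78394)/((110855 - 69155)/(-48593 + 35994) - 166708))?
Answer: -4737809553028487025/47736268 ≈ -9.9250e+10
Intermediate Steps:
(-215376 - 2644)*(455232 + (-81583 + 78394)/((110855 - 69155)/(-48593 + 35994) - 166708)) = -218020*(455232 - 3189/(41700/(-12599) - 166708)) = -218020*(455232 - 3189/(41700*(-1/12599) - 166708)) = -218020*(455232 - 3189/(-41700/12599 - 166708)) = -218020*(455232 - 3189/(-2100395792/12599)) = -218020*(455232 - 3189*(-12599/2100395792)) = -218020*(455232 + 40178211/2100395792) = -218020*956167417361955/2100395792 = -4737809553028487025/47736268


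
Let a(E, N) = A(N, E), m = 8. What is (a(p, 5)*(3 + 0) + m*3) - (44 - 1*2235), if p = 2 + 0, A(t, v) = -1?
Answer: 2212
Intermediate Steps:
p = 2
a(E, N) = -1
(a(p, 5)*(3 + 0) + m*3) - (44 - 1*2235) = (-(3 + 0) + 8*3) - (44 - 1*2235) = (-1*3 + 24) - (44 - 2235) = (-3 + 24) - 1*(-2191) = 21 + 2191 = 2212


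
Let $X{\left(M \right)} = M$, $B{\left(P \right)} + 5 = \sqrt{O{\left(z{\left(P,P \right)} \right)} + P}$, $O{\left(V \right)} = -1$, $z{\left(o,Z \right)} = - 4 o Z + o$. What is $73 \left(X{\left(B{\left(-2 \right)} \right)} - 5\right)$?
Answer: $-730 + 73 i \sqrt{3} \approx -730.0 + 126.44 i$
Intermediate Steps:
$z{\left(o,Z \right)} = o - 4 Z o$ ($z{\left(o,Z \right)} = - 4 Z o + o = o - 4 Z o$)
$B{\left(P \right)} = -5 + \sqrt{-1 + P}$
$73 \left(X{\left(B{\left(-2 \right)} \right)} - 5\right) = 73 \left(\left(-5 + \sqrt{-1 - 2}\right) - 5\right) = 73 \left(\left(-5 + \sqrt{-3}\right) - 5\right) = 73 \left(\left(-5 + i \sqrt{3}\right) - 5\right) = 73 \left(-10 + i \sqrt{3}\right) = -730 + 73 i \sqrt{3}$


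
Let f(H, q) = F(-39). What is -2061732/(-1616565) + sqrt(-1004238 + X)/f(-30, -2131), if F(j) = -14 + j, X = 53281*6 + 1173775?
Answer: 687244/538855 - sqrt(489223)/53 ≈ -11.922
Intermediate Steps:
X = 1493461 (X = 319686 + 1173775 = 1493461)
f(H, q) = -53 (f(H, q) = -14 - 39 = -53)
-2061732/(-1616565) + sqrt(-1004238 + X)/f(-30, -2131) = -2061732/(-1616565) + sqrt(-1004238 + 1493461)/(-53) = -2061732*(-1/1616565) + sqrt(489223)*(-1/53) = 687244/538855 - sqrt(489223)/53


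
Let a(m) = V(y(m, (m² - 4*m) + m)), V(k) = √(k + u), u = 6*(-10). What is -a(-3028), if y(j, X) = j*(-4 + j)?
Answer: -14*√46841 ≈ -3030.0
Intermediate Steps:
u = -60
V(k) = √(-60 + k) (V(k) = √(k - 60) = √(-60 + k))
a(m) = √(-60 + m*(-4 + m))
-a(-3028) = -√(-60 - 3028*(-4 - 3028)) = -√(-60 - 3028*(-3032)) = -√(-60 + 9180896) = -√9180836 = -14*√46841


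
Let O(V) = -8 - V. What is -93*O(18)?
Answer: 2418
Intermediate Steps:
-93*O(18) = -93*(-8 - 1*18) = -93*(-8 - 18) = -93*(-26) = 2418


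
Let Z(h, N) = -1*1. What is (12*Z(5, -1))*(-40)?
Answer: 480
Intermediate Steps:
Z(h, N) = -1
(12*Z(5, -1))*(-40) = (12*(-1))*(-40) = -12*(-40) = 480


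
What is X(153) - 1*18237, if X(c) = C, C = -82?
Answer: -18319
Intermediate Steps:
X(c) = -82
X(153) - 1*18237 = -82 - 1*18237 = -82 - 18237 = -18319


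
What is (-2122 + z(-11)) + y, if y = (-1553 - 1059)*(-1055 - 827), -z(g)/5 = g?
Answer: 4913717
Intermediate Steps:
z(g) = -5*g
y = 4915784 (y = -2612*(-1882) = 4915784)
(-2122 + z(-11)) + y = (-2122 - 5*(-11)) + 4915784 = (-2122 + 55) + 4915784 = -2067 + 4915784 = 4913717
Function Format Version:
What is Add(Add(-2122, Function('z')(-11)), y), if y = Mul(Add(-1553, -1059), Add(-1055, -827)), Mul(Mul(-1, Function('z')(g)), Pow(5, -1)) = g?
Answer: 4913717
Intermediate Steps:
Function('z')(g) = Mul(-5, g)
y = 4915784 (y = Mul(-2612, -1882) = 4915784)
Add(Add(-2122, Function('z')(-11)), y) = Add(Add(-2122, Mul(-5, -11)), 4915784) = Add(Add(-2122, 55), 4915784) = Add(-2067, 4915784) = 4913717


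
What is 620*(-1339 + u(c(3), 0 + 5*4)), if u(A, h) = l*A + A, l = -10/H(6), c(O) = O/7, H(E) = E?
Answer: -5812500/7 ≈ -8.3036e+5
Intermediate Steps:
c(O) = O/7 (c(O) = O*(1/7) = O/7)
l = -5/3 (l = -10/6 = -10*1/6 = -5/3 ≈ -1.6667)
u(A, h) = -2*A/3 (u(A, h) = -5*A/3 + A = -2*A/3)
620*(-1339 + u(c(3), 0 + 5*4)) = 620*(-1339 - 2*3/21) = 620*(-1339 - 2/3*3/7) = 620*(-1339 - 2/7) = 620*(-9375/7) = -5812500/7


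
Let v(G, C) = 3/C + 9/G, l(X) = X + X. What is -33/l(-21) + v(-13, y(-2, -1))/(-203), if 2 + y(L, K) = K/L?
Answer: 4217/5278 ≈ 0.79898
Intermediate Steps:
l(X) = 2*X
y(L, K) = -2 + K/L
-33/l(-21) + v(-13, y(-2, -1))/(-203) = -33/(2*(-21)) + (3/(-2 - 1/(-2)) + 9/(-13))/(-203) = -33/(-42) + (3/(-2 - 1*(-1/2)) + 9*(-1/13))*(-1/203) = -33*(-1/42) + (3/(-2 + 1/2) - 9/13)*(-1/203) = 11/14 + (3/(-3/2) - 9/13)*(-1/203) = 11/14 + (3*(-2/3) - 9/13)*(-1/203) = 11/14 + (-2 - 9/13)*(-1/203) = 11/14 - 35/13*(-1/203) = 11/14 + 5/377 = 4217/5278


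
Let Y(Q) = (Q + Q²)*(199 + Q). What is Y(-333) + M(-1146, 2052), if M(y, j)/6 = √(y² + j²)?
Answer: -14814504 + 36*√153445 ≈ -1.4800e+7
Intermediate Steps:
M(y, j) = 6*√(j² + y²) (M(y, j) = 6*√(y² + j²) = 6*√(j² + y²))
Y(Q) = (199 + Q)*(Q + Q²)
Y(-333) + M(-1146, 2052) = -333*(199 + (-333)² + 200*(-333)) + 6*√(2052² + (-1146)²) = -333*(199 + 110889 - 66600) + 6*√(4210704 + 1313316) = -333*44488 + 6*√5524020 = -14814504 + 6*(6*√153445) = -14814504 + 36*√153445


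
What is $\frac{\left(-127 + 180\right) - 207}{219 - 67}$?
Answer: $- \frac{77}{76} \approx -1.0132$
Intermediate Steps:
$\frac{\left(-127 + 180\right) - 207}{219 - 67} = \frac{53 - 207}{152} = \left(-154\right) \frac{1}{152} = - \frac{77}{76}$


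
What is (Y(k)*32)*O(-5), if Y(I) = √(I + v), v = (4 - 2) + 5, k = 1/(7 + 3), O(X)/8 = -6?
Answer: -768*√710/5 ≈ -4092.8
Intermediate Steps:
O(X) = -48 (O(X) = 8*(-6) = -48)
k = ⅒ (k = 1/10 = ⅒ ≈ 0.10000)
v = 7 (v = 2 + 5 = 7)
Y(I) = √(7 + I) (Y(I) = √(I + 7) = √(7 + I))
(Y(k)*32)*O(-5) = (√(7 + ⅒)*32)*(-48) = (√(71/10)*32)*(-48) = ((√710/10)*32)*(-48) = (16*√710/5)*(-48) = -768*√710/5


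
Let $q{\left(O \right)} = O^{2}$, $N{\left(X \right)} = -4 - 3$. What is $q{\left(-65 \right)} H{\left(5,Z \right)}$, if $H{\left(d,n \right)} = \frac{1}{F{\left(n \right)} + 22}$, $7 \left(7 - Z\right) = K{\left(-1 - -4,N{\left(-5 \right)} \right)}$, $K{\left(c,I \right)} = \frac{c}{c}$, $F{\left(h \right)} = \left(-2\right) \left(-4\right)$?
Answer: $\frac{845}{6} \approx 140.83$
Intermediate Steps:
$N{\left(X \right)} = -7$ ($N{\left(X \right)} = -4 - 3 = -7$)
$F{\left(h \right)} = 8$
$K{\left(c,I \right)} = 1$
$Z = \frac{48}{7}$ ($Z = 7 - \frac{1}{7} = \frac{48}{7} \approx 6.8571$)
$H{\left(d,n \right)} = \frac{1}{30}$ ($H{\left(d,n \right)} = \frac{1}{8 + 22} = \frac{1}{30}$)
$q{\left(-65 \right)} H{\left(5,Z \right)} = \left(-65\right)^{2} \cdot \frac{1}{30} = 4225 \cdot \frac{1}{30} = \frac{845}{6}$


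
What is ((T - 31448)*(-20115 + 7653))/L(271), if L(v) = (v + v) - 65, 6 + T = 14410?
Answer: 70800776/159 ≈ 4.4529e+5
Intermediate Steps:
T = 14404 (T = -6 + 14410 = 14404)
L(v) = -65 + 2*v (L(v) = 2*v - 65 = -65 + 2*v)
((T - 31448)*(-20115 + 7653))/L(271) = ((14404 - 31448)*(-20115 + 7653))/(-65 + 2*271) = (-17044*(-12462))/(-65 + 542) = 212402328/477 = 212402328*(1/477) = 70800776/159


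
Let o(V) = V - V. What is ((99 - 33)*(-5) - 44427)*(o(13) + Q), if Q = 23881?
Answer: -1068841917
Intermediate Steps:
o(V) = 0
((99 - 33)*(-5) - 44427)*(o(13) + Q) = ((99 - 33)*(-5) - 44427)*(0 + 23881) = (66*(-5) - 44427)*23881 = (-330 - 44427)*23881 = -44757*23881 = -1068841917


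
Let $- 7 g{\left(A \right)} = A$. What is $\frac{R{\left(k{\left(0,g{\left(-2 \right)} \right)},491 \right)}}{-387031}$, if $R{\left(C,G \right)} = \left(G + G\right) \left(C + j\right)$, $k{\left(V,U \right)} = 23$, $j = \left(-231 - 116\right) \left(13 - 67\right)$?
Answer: $- \frac{18423302}{387031} \approx -47.602$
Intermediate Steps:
$j = 18738$ ($j = \left(-347\right) \left(-54\right) = 18738$)
$g{\left(A \right)} = - \frac{A}{7}$
$R{\left(C,G \right)} = 2 G \left(18738 + C\right)$ ($R{\left(C,G \right)} = \left(G + G\right) \left(C + 18738\right) = 2 G \left(18738 + C\right)$)
$\frac{R{\left(k{\left(0,g{\left(-2 \right)} \right)},491 \right)}}{-387031} = \frac{2 \cdot 491 \left(18738 + 23\right)}{-387031} = 2 \cdot 491 \cdot 18761 \left(- \frac{1}{387031}\right) = 18423302 \left(- \frac{1}{387031}\right) = - \frac{18423302}{387031}$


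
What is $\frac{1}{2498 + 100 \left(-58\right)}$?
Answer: $- \frac{1}{3302} \approx -0.00030285$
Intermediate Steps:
$\frac{1}{2498 + 100 \left(-58\right)} = \frac{1}{2498 - 5800} = \frac{1}{-3302} = - \frac{1}{3302}$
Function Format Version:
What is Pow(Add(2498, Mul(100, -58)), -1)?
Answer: Rational(-1, 3302) ≈ -0.00030285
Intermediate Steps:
Pow(Add(2498, Mul(100, -58)), -1) = Pow(Add(2498, -5800), -1) = Pow(-3302, -1) = Rational(-1, 3302)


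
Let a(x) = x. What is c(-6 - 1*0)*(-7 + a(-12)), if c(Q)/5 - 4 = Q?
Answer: 190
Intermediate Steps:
c(Q) = 20 + 5*Q
c(-6 - 1*0)*(-7 + a(-12)) = (20 + 5*(-6 - 1*0))*(-7 - 12) = (20 + 5*(-6 + 0))*(-19) = (20 + 5*(-6))*(-19) = (20 - 30)*(-19) = -10*(-19) = 190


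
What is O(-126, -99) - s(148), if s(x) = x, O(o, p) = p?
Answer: -247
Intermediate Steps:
O(-126, -99) - s(148) = -99 - 1*148 = -99 - 148 = -247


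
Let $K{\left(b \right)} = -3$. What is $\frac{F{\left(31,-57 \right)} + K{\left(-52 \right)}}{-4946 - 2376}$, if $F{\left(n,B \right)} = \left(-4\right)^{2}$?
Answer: $- \frac{13}{7322} \approx -0.0017755$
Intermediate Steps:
$F{\left(n,B \right)} = 16$
$\frac{F{\left(31,-57 \right)} + K{\left(-52 \right)}}{-4946 - 2376} = \frac{16 - 3}{-4946 - 2376} = \frac{13}{-7322} = 13 \left(- \frac{1}{7322}\right) = - \frac{13}{7322}$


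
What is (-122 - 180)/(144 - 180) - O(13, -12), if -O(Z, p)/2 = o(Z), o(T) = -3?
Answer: 43/18 ≈ 2.3889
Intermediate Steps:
O(Z, p) = 6 (O(Z, p) = -2*(-3) = 6)
(-122 - 180)/(144 - 180) - O(13, -12) = (-122 - 180)/(144 - 180) - 1*6 = -302/(-36) - 6 = -302*(-1/36) - 6 = 151/18 - 6 = 43/18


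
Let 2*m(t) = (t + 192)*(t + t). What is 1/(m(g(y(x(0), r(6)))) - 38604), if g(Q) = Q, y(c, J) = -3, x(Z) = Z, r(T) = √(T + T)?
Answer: -1/39171 ≈ -2.5529e-5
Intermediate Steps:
r(T) = √2*√T (r(T) = √(2*T) = √2*√T)
m(t) = t*(192 + t) (m(t) = ((t + 192)*(t + t))/2 = ((192 + t)*(2*t))/2 = (2*t*(192 + t))/2 = t*(192 + t))
1/(m(g(y(x(0), r(6)))) - 38604) = 1/(-3*(192 - 3) - 38604) = 1/(-3*189 - 38604) = 1/(-567 - 38604) = 1/(-39171) = -1/39171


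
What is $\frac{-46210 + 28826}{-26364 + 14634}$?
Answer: $\frac{8692}{5865} \approx 1.482$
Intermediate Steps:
$\frac{-46210 + 28826}{-26364 + 14634} = - \frac{17384}{-11730} = \left(-17384\right) \left(- \frac{1}{11730}\right) = \frac{8692}{5865}$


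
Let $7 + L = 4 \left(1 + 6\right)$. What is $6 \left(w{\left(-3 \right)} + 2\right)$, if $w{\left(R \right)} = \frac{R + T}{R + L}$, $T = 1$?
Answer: $\frac{34}{3} \approx 11.333$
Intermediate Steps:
$L = 21$ ($L = -7 + 4 \left(1 + 6\right) = -7 + 4 \cdot 7 = -7 + 28 = 21$)
$w{\left(R \right)} = \frac{1 + R}{21 + R}$ ($w{\left(R \right)} = \frac{R + 1}{R + 21} = \frac{1 + R}{21 + R}$)
$6 \left(w{\left(-3 \right)} + 2\right) = 6 \left(\frac{1 - 3}{21 - 3} + 2\right) = 6 \left(\frac{1}{18} \left(-2\right) + 2\right) = 6 \left(- \frac{1}{9} + 2\right) = 6 \cdot \frac{17}{9} = \frac{34}{3}$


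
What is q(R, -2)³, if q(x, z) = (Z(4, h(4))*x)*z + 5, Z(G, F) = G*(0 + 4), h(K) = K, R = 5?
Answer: -3723875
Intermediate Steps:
Z(G, F) = 4*G (Z(G, F) = G*4 = 4*G)
q(x, z) = 5 + 16*x*z (q(x, z) = ((4*4)*x)*z + 5 = (16*x)*z + 5 = 16*x*z + 5 = 5 + 16*x*z)
q(R, -2)³ = (5 + 16*5*(-2))³ = (5 - 160)³ = (-155)³ = -3723875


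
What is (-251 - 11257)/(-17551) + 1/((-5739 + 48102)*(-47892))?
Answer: 23347991926817/35608325218596 ≈ 0.65569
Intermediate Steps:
(-251 - 11257)/(-17551) + 1/((-5739 + 48102)*(-47892)) = -11508*(-1/17551) - 1/47892/42363 = 11508/17551 + (1/42363)*(-1/47892) = 11508/17551 - 1/2028848796 = 23347991926817/35608325218596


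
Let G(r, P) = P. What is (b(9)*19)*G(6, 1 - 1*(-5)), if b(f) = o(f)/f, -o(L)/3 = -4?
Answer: 152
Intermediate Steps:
o(L) = 12 (o(L) = -3*(-4) = 12)
b(f) = 12/f
(b(9)*19)*G(6, 1 - 1*(-5)) = ((12/9)*19)*(1 - 1*(-5)) = ((12*(⅑))*19)*(1 + 5) = ((4/3)*19)*6 = (76/3)*6 = 152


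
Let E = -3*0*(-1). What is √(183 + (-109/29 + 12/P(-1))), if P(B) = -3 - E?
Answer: 11*√1218/29 ≈ 13.238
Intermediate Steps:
E = 0 (E = 0*(-1) = 0)
P(B) = -3 (P(B) = -3 - 1*0 = -3 + 0 = -3)
√(183 + (-109/29 + 12/P(-1))) = √(183 + (-109/29 + 12/(-3))) = √(183 + (-109*1/29 + 12*(-⅓))) = √(183 + (-109/29 - 4)) = √(183 - 225/29) = √(5082/29) = 11*√1218/29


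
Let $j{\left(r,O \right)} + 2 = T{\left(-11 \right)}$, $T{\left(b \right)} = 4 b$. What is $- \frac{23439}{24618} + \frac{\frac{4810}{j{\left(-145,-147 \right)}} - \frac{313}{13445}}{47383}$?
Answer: $- \frac{114745243836409}{120238267333030} \approx -0.95432$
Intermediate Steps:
$j{\left(r,O \right)} = -46$ ($j{\left(r,O \right)} = -2 + 4 \left(-11\right) = -2 - 44 = -46$)
$- \frac{23439}{24618} + \frac{\frac{4810}{j{\left(-145,-147 \right)}} - \frac{313}{13445}}{47383} = - \frac{23439}{24618} + \frac{\frac{4810}{-46} - \frac{313}{13445}}{47383} = \left(-23439\right) \frac{1}{24618} + \left(4810 \left(- \frac{1}{46}\right) - \frac{313}{13445}\right) \frac{1}{47383} = - \frac{7813}{8206} + \left(- \frac{2405}{23} - \frac{313}{13445}\right) \frac{1}{47383} = - \frac{7813}{8206} - \frac{32342424}{14652482005} = - \frac{114745243836409}{120238267333030}$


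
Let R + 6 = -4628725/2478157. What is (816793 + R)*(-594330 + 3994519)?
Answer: 6882396654654445626/2478157 ≈ 2.7772e+12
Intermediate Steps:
R = -19497667/2478157 (R = -6 - 4628725/2478157 = -19497667/2478157 ≈ -7.8678)
(816793 + R)*(-594330 + 3994519) = (816793 - 19497667/2478157)*(-594330 + 3994519) = (2024121792834/2478157)*3400189 = 6882396654654445626/2478157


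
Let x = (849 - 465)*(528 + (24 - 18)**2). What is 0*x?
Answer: 0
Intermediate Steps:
x = 216576 (x = 384*(528 + 6**2) = 384*(528 + 36) = 384*564 = 216576)
0*x = 0*216576 = 0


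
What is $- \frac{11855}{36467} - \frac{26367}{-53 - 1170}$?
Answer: $\frac{947026724}{44599141} \approx 21.234$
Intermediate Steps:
$- \frac{11855}{36467} - \frac{26367}{-53 - 1170} = \left(-11855\right) \frac{1}{36467} - \frac{26367}{-53 - 1170} = - \frac{11855}{36467} - \frac{26367}{-1223} = - \frac{11855}{36467} - - \frac{26367}{1223} = - \frac{11855}{36467} + \frac{26367}{1223} = \frac{947026724}{44599141}$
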